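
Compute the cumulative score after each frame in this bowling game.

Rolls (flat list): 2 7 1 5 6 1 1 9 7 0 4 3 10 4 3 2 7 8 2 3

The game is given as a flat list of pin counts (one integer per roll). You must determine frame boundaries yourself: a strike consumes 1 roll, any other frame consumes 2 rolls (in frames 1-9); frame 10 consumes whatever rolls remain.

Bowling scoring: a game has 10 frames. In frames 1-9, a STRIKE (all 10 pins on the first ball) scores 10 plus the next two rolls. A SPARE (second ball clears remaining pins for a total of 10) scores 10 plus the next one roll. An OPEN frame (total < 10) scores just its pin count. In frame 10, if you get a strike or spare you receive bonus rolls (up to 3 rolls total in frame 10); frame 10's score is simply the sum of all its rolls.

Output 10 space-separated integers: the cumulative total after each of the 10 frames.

Frame 1: OPEN (2+7=9). Cumulative: 9
Frame 2: OPEN (1+5=6). Cumulative: 15
Frame 3: OPEN (6+1=7). Cumulative: 22
Frame 4: SPARE (1+9=10). 10 + next roll (7) = 17. Cumulative: 39
Frame 5: OPEN (7+0=7). Cumulative: 46
Frame 6: OPEN (4+3=7). Cumulative: 53
Frame 7: STRIKE. 10 + next two rolls (4+3) = 17. Cumulative: 70
Frame 8: OPEN (4+3=7). Cumulative: 77
Frame 9: OPEN (2+7=9). Cumulative: 86
Frame 10: SPARE. Sum of all frame-10 rolls (8+2+3) = 13. Cumulative: 99

Answer: 9 15 22 39 46 53 70 77 86 99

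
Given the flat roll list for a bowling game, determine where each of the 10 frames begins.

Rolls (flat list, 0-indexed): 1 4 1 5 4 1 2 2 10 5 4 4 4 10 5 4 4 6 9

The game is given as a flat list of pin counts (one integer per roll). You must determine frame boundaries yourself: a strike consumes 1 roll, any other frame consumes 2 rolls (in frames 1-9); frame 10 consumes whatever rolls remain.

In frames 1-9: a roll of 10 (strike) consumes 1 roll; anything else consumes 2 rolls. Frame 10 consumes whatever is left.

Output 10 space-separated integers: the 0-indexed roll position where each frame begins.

Frame 1 starts at roll index 0: rolls=1,4 (sum=5), consumes 2 rolls
Frame 2 starts at roll index 2: rolls=1,5 (sum=6), consumes 2 rolls
Frame 3 starts at roll index 4: rolls=4,1 (sum=5), consumes 2 rolls
Frame 4 starts at roll index 6: rolls=2,2 (sum=4), consumes 2 rolls
Frame 5 starts at roll index 8: roll=10 (strike), consumes 1 roll
Frame 6 starts at roll index 9: rolls=5,4 (sum=9), consumes 2 rolls
Frame 7 starts at roll index 11: rolls=4,4 (sum=8), consumes 2 rolls
Frame 8 starts at roll index 13: roll=10 (strike), consumes 1 roll
Frame 9 starts at roll index 14: rolls=5,4 (sum=9), consumes 2 rolls
Frame 10 starts at roll index 16: 3 remaining rolls

Answer: 0 2 4 6 8 9 11 13 14 16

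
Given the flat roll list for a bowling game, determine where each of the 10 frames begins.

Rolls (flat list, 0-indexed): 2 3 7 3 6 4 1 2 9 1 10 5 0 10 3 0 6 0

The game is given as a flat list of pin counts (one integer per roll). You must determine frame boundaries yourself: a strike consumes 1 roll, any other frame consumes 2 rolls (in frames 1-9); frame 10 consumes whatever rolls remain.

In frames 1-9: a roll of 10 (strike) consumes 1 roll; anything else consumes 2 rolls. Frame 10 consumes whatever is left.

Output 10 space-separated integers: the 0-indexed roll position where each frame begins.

Answer: 0 2 4 6 8 10 11 13 14 16

Derivation:
Frame 1 starts at roll index 0: rolls=2,3 (sum=5), consumes 2 rolls
Frame 2 starts at roll index 2: rolls=7,3 (sum=10), consumes 2 rolls
Frame 3 starts at roll index 4: rolls=6,4 (sum=10), consumes 2 rolls
Frame 4 starts at roll index 6: rolls=1,2 (sum=3), consumes 2 rolls
Frame 5 starts at roll index 8: rolls=9,1 (sum=10), consumes 2 rolls
Frame 6 starts at roll index 10: roll=10 (strike), consumes 1 roll
Frame 7 starts at roll index 11: rolls=5,0 (sum=5), consumes 2 rolls
Frame 8 starts at roll index 13: roll=10 (strike), consumes 1 roll
Frame 9 starts at roll index 14: rolls=3,0 (sum=3), consumes 2 rolls
Frame 10 starts at roll index 16: 2 remaining rolls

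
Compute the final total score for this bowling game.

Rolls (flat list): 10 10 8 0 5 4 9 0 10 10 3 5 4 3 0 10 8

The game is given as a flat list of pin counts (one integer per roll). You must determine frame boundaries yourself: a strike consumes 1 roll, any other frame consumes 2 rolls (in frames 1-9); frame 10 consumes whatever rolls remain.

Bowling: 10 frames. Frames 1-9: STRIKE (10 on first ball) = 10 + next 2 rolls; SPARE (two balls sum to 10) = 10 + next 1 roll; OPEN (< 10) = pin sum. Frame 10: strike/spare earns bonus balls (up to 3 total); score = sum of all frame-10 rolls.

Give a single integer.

Frame 1: STRIKE. 10 + next two rolls (10+8) = 28. Cumulative: 28
Frame 2: STRIKE. 10 + next two rolls (8+0) = 18. Cumulative: 46
Frame 3: OPEN (8+0=8). Cumulative: 54
Frame 4: OPEN (5+4=9). Cumulative: 63
Frame 5: OPEN (9+0=9). Cumulative: 72
Frame 6: STRIKE. 10 + next two rolls (10+3) = 23. Cumulative: 95
Frame 7: STRIKE. 10 + next two rolls (3+5) = 18. Cumulative: 113
Frame 8: OPEN (3+5=8). Cumulative: 121
Frame 9: OPEN (4+3=7). Cumulative: 128
Frame 10: SPARE. Sum of all frame-10 rolls (0+10+8) = 18. Cumulative: 146

Answer: 146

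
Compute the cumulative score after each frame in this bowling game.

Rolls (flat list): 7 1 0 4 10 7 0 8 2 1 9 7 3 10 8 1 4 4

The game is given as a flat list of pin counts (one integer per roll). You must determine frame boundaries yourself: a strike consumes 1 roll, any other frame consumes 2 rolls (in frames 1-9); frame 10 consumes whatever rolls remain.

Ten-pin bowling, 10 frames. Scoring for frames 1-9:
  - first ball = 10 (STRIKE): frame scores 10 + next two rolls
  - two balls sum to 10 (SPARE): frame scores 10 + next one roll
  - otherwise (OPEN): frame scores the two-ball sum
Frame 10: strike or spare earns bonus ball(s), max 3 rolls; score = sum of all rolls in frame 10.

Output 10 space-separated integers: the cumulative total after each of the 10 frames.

Frame 1: OPEN (7+1=8). Cumulative: 8
Frame 2: OPEN (0+4=4). Cumulative: 12
Frame 3: STRIKE. 10 + next two rolls (7+0) = 17. Cumulative: 29
Frame 4: OPEN (7+0=7). Cumulative: 36
Frame 5: SPARE (8+2=10). 10 + next roll (1) = 11. Cumulative: 47
Frame 6: SPARE (1+9=10). 10 + next roll (7) = 17. Cumulative: 64
Frame 7: SPARE (7+3=10). 10 + next roll (10) = 20. Cumulative: 84
Frame 8: STRIKE. 10 + next two rolls (8+1) = 19. Cumulative: 103
Frame 9: OPEN (8+1=9). Cumulative: 112
Frame 10: OPEN. Sum of all frame-10 rolls (4+4) = 8. Cumulative: 120

Answer: 8 12 29 36 47 64 84 103 112 120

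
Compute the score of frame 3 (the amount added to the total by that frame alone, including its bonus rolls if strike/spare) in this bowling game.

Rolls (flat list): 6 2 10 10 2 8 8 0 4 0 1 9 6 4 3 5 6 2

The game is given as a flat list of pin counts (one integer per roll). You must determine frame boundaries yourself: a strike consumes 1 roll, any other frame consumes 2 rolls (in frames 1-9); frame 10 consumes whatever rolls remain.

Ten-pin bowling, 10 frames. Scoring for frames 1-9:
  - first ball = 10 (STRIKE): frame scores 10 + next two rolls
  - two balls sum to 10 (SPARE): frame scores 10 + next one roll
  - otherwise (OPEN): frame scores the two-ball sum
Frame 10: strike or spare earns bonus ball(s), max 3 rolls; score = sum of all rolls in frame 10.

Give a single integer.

Answer: 20

Derivation:
Frame 1: OPEN (6+2=8). Cumulative: 8
Frame 2: STRIKE. 10 + next two rolls (10+2) = 22. Cumulative: 30
Frame 3: STRIKE. 10 + next two rolls (2+8) = 20. Cumulative: 50
Frame 4: SPARE (2+8=10). 10 + next roll (8) = 18. Cumulative: 68
Frame 5: OPEN (8+0=8). Cumulative: 76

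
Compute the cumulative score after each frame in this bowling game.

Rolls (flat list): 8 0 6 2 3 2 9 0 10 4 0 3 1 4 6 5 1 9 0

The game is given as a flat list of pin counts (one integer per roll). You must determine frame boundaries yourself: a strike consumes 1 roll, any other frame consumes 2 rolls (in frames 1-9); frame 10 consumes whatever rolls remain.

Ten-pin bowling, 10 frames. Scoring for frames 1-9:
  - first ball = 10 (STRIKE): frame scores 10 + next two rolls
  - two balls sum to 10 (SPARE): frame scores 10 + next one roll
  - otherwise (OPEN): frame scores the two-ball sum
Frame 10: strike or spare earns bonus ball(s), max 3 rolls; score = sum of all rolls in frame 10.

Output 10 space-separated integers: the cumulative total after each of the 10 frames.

Answer: 8 16 21 30 44 48 52 67 73 82

Derivation:
Frame 1: OPEN (8+0=8). Cumulative: 8
Frame 2: OPEN (6+2=8). Cumulative: 16
Frame 3: OPEN (3+2=5). Cumulative: 21
Frame 4: OPEN (9+0=9). Cumulative: 30
Frame 5: STRIKE. 10 + next two rolls (4+0) = 14. Cumulative: 44
Frame 6: OPEN (4+0=4). Cumulative: 48
Frame 7: OPEN (3+1=4). Cumulative: 52
Frame 8: SPARE (4+6=10). 10 + next roll (5) = 15. Cumulative: 67
Frame 9: OPEN (5+1=6). Cumulative: 73
Frame 10: OPEN. Sum of all frame-10 rolls (9+0) = 9. Cumulative: 82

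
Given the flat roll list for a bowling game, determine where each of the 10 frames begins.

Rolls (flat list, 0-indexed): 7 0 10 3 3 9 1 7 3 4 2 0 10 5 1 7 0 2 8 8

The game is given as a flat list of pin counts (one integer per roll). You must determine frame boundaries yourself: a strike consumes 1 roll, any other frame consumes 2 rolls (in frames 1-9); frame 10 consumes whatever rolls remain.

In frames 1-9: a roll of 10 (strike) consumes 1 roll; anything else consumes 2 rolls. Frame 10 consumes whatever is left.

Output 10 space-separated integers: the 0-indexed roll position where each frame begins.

Frame 1 starts at roll index 0: rolls=7,0 (sum=7), consumes 2 rolls
Frame 2 starts at roll index 2: roll=10 (strike), consumes 1 roll
Frame 3 starts at roll index 3: rolls=3,3 (sum=6), consumes 2 rolls
Frame 4 starts at roll index 5: rolls=9,1 (sum=10), consumes 2 rolls
Frame 5 starts at roll index 7: rolls=7,3 (sum=10), consumes 2 rolls
Frame 6 starts at roll index 9: rolls=4,2 (sum=6), consumes 2 rolls
Frame 7 starts at roll index 11: rolls=0,10 (sum=10), consumes 2 rolls
Frame 8 starts at roll index 13: rolls=5,1 (sum=6), consumes 2 rolls
Frame 9 starts at roll index 15: rolls=7,0 (sum=7), consumes 2 rolls
Frame 10 starts at roll index 17: 3 remaining rolls

Answer: 0 2 3 5 7 9 11 13 15 17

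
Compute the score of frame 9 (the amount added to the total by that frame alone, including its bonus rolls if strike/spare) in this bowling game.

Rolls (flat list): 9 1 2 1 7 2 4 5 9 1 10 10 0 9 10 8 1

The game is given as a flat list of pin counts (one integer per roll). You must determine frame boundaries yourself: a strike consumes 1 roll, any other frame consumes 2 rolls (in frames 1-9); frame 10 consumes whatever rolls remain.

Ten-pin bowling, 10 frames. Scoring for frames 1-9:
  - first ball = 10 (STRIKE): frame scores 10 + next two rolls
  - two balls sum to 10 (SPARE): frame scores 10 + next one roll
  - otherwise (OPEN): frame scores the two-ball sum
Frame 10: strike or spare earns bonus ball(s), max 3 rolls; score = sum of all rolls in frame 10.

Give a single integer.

Answer: 19

Derivation:
Frame 1: SPARE (9+1=10). 10 + next roll (2) = 12. Cumulative: 12
Frame 2: OPEN (2+1=3). Cumulative: 15
Frame 3: OPEN (7+2=9). Cumulative: 24
Frame 4: OPEN (4+5=9). Cumulative: 33
Frame 5: SPARE (9+1=10). 10 + next roll (10) = 20. Cumulative: 53
Frame 6: STRIKE. 10 + next two rolls (10+0) = 20. Cumulative: 73
Frame 7: STRIKE. 10 + next two rolls (0+9) = 19. Cumulative: 92
Frame 8: OPEN (0+9=9). Cumulative: 101
Frame 9: STRIKE. 10 + next two rolls (8+1) = 19. Cumulative: 120
Frame 10: OPEN. Sum of all frame-10 rolls (8+1) = 9. Cumulative: 129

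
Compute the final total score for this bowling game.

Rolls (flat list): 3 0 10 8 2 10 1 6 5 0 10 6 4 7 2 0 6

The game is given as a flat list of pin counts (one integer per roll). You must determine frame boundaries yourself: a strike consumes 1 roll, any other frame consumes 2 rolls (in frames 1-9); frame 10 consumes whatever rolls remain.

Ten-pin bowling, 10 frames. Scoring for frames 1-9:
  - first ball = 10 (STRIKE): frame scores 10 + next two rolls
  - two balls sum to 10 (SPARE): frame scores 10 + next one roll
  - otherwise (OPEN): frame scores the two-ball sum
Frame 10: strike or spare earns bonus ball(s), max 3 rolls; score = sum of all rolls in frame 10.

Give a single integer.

Answer: 124

Derivation:
Frame 1: OPEN (3+0=3). Cumulative: 3
Frame 2: STRIKE. 10 + next two rolls (8+2) = 20. Cumulative: 23
Frame 3: SPARE (8+2=10). 10 + next roll (10) = 20. Cumulative: 43
Frame 4: STRIKE. 10 + next two rolls (1+6) = 17. Cumulative: 60
Frame 5: OPEN (1+6=7). Cumulative: 67
Frame 6: OPEN (5+0=5). Cumulative: 72
Frame 7: STRIKE. 10 + next two rolls (6+4) = 20. Cumulative: 92
Frame 8: SPARE (6+4=10). 10 + next roll (7) = 17. Cumulative: 109
Frame 9: OPEN (7+2=9). Cumulative: 118
Frame 10: OPEN. Sum of all frame-10 rolls (0+6) = 6. Cumulative: 124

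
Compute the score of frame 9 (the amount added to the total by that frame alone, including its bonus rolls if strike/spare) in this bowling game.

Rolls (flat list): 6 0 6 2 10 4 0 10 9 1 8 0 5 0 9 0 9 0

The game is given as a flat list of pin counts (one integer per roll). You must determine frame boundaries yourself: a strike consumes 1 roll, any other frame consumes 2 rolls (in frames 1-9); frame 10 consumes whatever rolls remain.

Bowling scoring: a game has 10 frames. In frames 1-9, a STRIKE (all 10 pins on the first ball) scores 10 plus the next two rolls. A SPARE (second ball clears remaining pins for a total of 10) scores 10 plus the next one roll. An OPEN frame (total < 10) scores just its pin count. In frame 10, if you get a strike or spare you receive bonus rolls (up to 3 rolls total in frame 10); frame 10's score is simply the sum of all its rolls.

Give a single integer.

Frame 1: OPEN (6+0=6). Cumulative: 6
Frame 2: OPEN (6+2=8). Cumulative: 14
Frame 3: STRIKE. 10 + next two rolls (4+0) = 14. Cumulative: 28
Frame 4: OPEN (4+0=4). Cumulative: 32
Frame 5: STRIKE. 10 + next two rolls (9+1) = 20. Cumulative: 52
Frame 6: SPARE (9+1=10). 10 + next roll (8) = 18. Cumulative: 70
Frame 7: OPEN (8+0=8). Cumulative: 78
Frame 8: OPEN (5+0=5). Cumulative: 83
Frame 9: OPEN (9+0=9). Cumulative: 92
Frame 10: OPEN. Sum of all frame-10 rolls (9+0) = 9. Cumulative: 101

Answer: 9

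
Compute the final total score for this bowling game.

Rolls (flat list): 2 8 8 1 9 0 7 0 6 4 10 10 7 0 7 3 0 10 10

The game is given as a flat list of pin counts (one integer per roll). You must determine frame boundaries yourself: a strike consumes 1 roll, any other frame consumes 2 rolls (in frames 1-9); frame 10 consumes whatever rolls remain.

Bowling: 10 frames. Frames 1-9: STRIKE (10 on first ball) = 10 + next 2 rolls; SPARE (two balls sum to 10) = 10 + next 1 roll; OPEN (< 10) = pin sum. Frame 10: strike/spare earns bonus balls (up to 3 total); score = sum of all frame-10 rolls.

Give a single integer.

Answer: 144

Derivation:
Frame 1: SPARE (2+8=10). 10 + next roll (8) = 18. Cumulative: 18
Frame 2: OPEN (8+1=9). Cumulative: 27
Frame 3: OPEN (9+0=9). Cumulative: 36
Frame 4: OPEN (7+0=7). Cumulative: 43
Frame 5: SPARE (6+4=10). 10 + next roll (10) = 20. Cumulative: 63
Frame 6: STRIKE. 10 + next two rolls (10+7) = 27. Cumulative: 90
Frame 7: STRIKE. 10 + next two rolls (7+0) = 17. Cumulative: 107
Frame 8: OPEN (7+0=7). Cumulative: 114
Frame 9: SPARE (7+3=10). 10 + next roll (0) = 10. Cumulative: 124
Frame 10: SPARE. Sum of all frame-10 rolls (0+10+10) = 20. Cumulative: 144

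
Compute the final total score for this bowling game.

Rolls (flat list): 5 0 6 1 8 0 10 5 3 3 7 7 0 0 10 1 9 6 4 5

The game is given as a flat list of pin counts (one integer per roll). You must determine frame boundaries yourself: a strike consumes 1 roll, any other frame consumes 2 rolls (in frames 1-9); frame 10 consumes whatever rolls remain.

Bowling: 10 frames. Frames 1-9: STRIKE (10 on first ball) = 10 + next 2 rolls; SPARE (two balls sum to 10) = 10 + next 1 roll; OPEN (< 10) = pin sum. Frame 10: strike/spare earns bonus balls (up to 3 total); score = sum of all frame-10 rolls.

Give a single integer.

Answer: 112

Derivation:
Frame 1: OPEN (5+0=5). Cumulative: 5
Frame 2: OPEN (6+1=7). Cumulative: 12
Frame 3: OPEN (8+0=8). Cumulative: 20
Frame 4: STRIKE. 10 + next two rolls (5+3) = 18. Cumulative: 38
Frame 5: OPEN (5+3=8). Cumulative: 46
Frame 6: SPARE (3+7=10). 10 + next roll (7) = 17. Cumulative: 63
Frame 7: OPEN (7+0=7). Cumulative: 70
Frame 8: SPARE (0+10=10). 10 + next roll (1) = 11. Cumulative: 81
Frame 9: SPARE (1+9=10). 10 + next roll (6) = 16. Cumulative: 97
Frame 10: SPARE. Sum of all frame-10 rolls (6+4+5) = 15. Cumulative: 112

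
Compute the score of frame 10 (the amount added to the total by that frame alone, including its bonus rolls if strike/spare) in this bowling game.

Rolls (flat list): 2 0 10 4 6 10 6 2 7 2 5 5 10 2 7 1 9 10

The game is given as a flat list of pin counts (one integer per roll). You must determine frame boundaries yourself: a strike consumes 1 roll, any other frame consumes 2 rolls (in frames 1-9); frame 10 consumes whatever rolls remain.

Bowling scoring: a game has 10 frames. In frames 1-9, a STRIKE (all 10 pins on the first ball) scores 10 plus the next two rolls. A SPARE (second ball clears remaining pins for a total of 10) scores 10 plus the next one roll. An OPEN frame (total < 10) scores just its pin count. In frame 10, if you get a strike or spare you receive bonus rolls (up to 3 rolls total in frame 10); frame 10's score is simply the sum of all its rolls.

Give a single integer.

Frame 1: OPEN (2+0=2). Cumulative: 2
Frame 2: STRIKE. 10 + next two rolls (4+6) = 20. Cumulative: 22
Frame 3: SPARE (4+6=10). 10 + next roll (10) = 20. Cumulative: 42
Frame 4: STRIKE. 10 + next two rolls (6+2) = 18. Cumulative: 60
Frame 5: OPEN (6+2=8). Cumulative: 68
Frame 6: OPEN (7+2=9). Cumulative: 77
Frame 7: SPARE (5+5=10). 10 + next roll (10) = 20. Cumulative: 97
Frame 8: STRIKE. 10 + next two rolls (2+7) = 19. Cumulative: 116
Frame 9: OPEN (2+7=9). Cumulative: 125
Frame 10: SPARE. Sum of all frame-10 rolls (1+9+10) = 20. Cumulative: 145

Answer: 20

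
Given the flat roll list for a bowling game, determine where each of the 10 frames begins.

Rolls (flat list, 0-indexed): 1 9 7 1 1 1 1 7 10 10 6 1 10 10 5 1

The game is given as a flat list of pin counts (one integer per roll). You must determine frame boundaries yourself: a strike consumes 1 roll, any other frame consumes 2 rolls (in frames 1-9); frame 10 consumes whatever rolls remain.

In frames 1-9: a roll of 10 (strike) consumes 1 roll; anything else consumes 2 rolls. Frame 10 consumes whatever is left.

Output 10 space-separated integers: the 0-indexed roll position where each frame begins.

Frame 1 starts at roll index 0: rolls=1,9 (sum=10), consumes 2 rolls
Frame 2 starts at roll index 2: rolls=7,1 (sum=8), consumes 2 rolls
Frame 3 starts at roll index 4: rolls=1,1 (sum=2), consumes 2 rolls
Frame 4 starts at roll index 6: rolls=1,7 (sum=8), consumes 2 rolls
Frame 5 starts at roll index 8: roll=10 (strike), consumes 1 roll
Frame 6 starts at roll index 9: roll=10 (strike), consumes 1 roll
Frame 7 starts at roll index 10: rolls=6,1 (sum=7), consumes 2 rolls
Frame 8 starts at roll index 12: roll=10 (strike), consumes 1 roll
Frame 9 starts at roll index 13: roll=10 (strike), consumes 1 roll
Frame 10 starts at roll index 14: 2 remaining rolls

Answer: 0 2 4 6 8 9 10 12 13 14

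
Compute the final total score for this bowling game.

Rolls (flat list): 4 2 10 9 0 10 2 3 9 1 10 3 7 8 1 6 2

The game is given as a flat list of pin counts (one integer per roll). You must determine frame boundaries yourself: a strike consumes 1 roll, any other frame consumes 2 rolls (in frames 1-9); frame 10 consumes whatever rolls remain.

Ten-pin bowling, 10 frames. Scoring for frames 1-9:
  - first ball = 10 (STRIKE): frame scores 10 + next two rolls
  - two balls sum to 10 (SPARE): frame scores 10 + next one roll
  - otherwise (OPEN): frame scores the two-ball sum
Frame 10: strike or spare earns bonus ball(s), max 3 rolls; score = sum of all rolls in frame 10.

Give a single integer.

Answer: 129

Derivation:
Frame 1: OPEN (4+2=6). Cumulative: 6
Frame 2: STRIKE. 10 + next two rolls (9+0) = 19. Cumulative: 25
Frame 3: OPEN (9+0=9). Cumulative: 34
Frame 4: STRIKE. 10 + next two rolls (2+3) = 15. Cumulative: 49
Frame 5: OPEN (2+3=5). Cumulative: 54
Frame 6: SPARE (9+1=10). 10 + next roll (10) = 20. Cumulative: 74
Frame 7: STRIKE. 10 + next two rolls (3+7) = 20. Cumulative: 94
Frame 8: SPARE (3+7=10). 10 + next roll (8) = 18. Cumulative: 112
Frame 9: OPEN (8+1=9). Cumulative: 121
Frame 10: OPEN. Sum of all frame-10 rolls (6+2) = 8. Cumulative: 129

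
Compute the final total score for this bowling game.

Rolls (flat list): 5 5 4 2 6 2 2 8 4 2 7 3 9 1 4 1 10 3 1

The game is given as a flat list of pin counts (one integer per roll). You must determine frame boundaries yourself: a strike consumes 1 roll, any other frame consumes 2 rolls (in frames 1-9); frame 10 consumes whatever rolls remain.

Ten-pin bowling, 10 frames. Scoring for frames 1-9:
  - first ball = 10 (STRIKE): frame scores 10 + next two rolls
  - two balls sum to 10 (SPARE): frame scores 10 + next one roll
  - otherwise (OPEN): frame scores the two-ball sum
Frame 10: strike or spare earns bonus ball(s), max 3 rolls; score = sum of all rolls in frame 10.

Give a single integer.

Answer: 104

Derivation:
Frame 1: SPARE (5+5=10). 10 + next roll (4) = 14. Cumulative: 14
Frame 2: OPEN (4+2=6). Cumulative: 20
Frame 3: OPEN (6+2=8). Cumulative: 28
Frame 4: SPARE (2+8=10). 10 + next roll (4) = 14. Cumulative: 42
Frame 5: OPEN (4+2=6). Cumulative: 48
Frame 6: SPARE (7+3=10). 10 + next roll (9) = 19. Cumulative: 67
Frame 7: SPARE (9+1=10). 10 + next roll (4) = 14. Cumulative: 81
Frame 8: OPEN (4+1=5). Cumulative: 86
Frame 9: STRIKE. 10 + next two rolls (3+1) = 14. Cumulative: 100
Frame 10: OPEN. Sum of all frame-10 rolls (3+1) = 4. Cumulative: 104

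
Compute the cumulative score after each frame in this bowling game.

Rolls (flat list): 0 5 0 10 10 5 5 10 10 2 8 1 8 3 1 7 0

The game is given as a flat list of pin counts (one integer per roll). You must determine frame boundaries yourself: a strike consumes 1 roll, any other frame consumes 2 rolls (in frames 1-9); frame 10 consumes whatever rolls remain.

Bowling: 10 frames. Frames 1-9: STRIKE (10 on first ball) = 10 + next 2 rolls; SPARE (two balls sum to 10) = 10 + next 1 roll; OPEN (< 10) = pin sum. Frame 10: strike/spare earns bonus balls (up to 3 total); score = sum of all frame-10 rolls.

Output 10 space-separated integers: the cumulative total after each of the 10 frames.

Frame 1: OPEN (0+5=5). Cumulative: 5
Frame 2: SPARE (0+10=10). 10 + next roll (10) = 20. Cumulative: 25
Frame 3: STRIKE. 10 + next two rolls (5+5) = 20. Cumulative: 45
Frame 4: SPARE (5+5=10). 10 + next roll (10) = 20. Cumulative: 65
Frame 5: STRIKE. 10 + next two rolls (10+2) = 22. Cumulative: 87
Frame 6: STRIKE. 10 + next two rolls (2+8) = 20. Cumulative: 107
Frame 7: SPARE (2+8=10). 10 + next roll (1) = 11. Cumulative: 118
Frame 8: OPEN (1+8=9). Cumulative: 127
Frame 9: OPEN (3+1=4). Cumulative: 131
Frame 10: OPEN. Sum of all frame-10 rolls (7+0) = 7. Cumulative: 138

Answer: 5 25 45 65 87 107 118 127 131 138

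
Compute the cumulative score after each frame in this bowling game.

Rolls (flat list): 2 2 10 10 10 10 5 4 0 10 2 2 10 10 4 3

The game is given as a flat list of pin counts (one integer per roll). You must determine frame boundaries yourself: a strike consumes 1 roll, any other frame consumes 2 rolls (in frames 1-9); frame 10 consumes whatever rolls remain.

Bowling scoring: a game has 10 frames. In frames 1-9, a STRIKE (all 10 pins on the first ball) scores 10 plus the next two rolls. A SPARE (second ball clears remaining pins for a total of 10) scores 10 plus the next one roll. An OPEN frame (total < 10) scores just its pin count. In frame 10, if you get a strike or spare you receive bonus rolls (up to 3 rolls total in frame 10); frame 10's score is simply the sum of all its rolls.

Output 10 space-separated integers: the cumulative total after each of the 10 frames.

Answer: 4 34 64 89 108 117 129 133 157 174

Derivation:
Frame 1: OPEN (2+2=4). Cumulative: 4
Frame 2: STRIKE. 10 + next two rolls (10+10) = 30. Cumulative: 34
Frame 3: STRIKE. 10 + next two rolls (10+10) = 30. Cumulative: 64
Frame 4: STRIKE. 10 + next two rolls (10+5) = 25. Cumulative: 89
Frame 5: STRIKE. 10 + next two rolls (5+4) = 19. Cumulative: 108
Frame 6: OPEN (5+4=9). Cumulative: 117
Frame 7: SPARE (0+10=10). 10 + next roll (2) = 12. Cumulative: 129
Frame 8: OPEN (2+2=4). Cumulative: 133
Frame 9: STRIKE. 10 + next two rolls (10+4) = 24. Cumulative: 157
Frame 10: STRIKE. Sum of all frame-10 rolls (10+4+3) = 17. Cumulative: 174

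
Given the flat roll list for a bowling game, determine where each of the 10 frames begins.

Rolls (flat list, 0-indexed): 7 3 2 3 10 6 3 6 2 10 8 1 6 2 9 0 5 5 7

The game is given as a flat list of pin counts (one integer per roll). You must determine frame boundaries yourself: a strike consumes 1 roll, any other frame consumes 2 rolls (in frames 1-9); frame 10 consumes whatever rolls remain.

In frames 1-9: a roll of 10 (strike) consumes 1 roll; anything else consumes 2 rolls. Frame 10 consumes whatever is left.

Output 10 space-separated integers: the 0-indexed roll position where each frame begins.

Answer: 0 2 4 5 7 9 10 12 14 16

Derivation:
Frame 1 starts at roll index 0: rolls=7,3 (sum=10), consumes 2 rolls
Frame 2 starts at roll index 2: rolls=2,3 (sum=5), consumes 2 rolls
Frame 3 starts at roll index 4: roll=10 (strike), consumes 1 roll
Frame 4 starts at roll index 5: rolls=6,3 (sum=9), consumes 2 rolls
Frame 5 starts at roll index 7: rolls=6,2 (sum=8), consumes 2 rolls
Frame 6 starts at roll index 9: roll=10 (strike), consumes 1 roll
Frame 7 starts at roll index 10: rolls=8,1 (sum=9), consumes 2 rolls
Frame 8 starts at roll index 12: rolls=6,2 (sum=8), consumes 2 rolls
Frame 9 starts at roll index 14: rolls=9,0 (sum=9), consumes 2 rolls
Frame 10 starts at roll index 16: 3 remaining rolls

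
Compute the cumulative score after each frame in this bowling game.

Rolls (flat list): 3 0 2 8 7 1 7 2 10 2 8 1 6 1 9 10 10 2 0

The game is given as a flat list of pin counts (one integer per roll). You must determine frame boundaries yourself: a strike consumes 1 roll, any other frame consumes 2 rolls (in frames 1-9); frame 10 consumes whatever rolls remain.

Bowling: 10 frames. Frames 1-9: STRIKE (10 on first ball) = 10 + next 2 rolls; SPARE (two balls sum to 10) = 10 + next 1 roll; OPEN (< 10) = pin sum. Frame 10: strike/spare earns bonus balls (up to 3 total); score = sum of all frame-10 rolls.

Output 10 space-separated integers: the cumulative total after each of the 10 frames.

Answer: 3 20 28 37 57 68 75 95 117 129

Derivation:
Frame 1: OPEN (3+0=3). Cumulative: 3
Frame 2: SPARE (2+8=10). 10 + next roll (7) = 17. Cumulative: 20
Frame 3: OPEN (7+1=8). Cumulative: 28
Frame 4: OPEN (7+2=9). Cumulative: 37
Frame 5: STRIKE. 10 + next two rolls (2+8) = 20. Cumulative: 57
Frame 6: SPARE (2+8=10). 10 + next roll (1) = 11. Cumulative: 68
Frame 7: OPEN (1+6=7). Cumulative: 75
Frame 8: SPARE (1+9=10). 10 + next roll (10) = 20. Cumulative: 95
Frame 9: STRIKE. 10 + next two rolls (10+2) = 22. Cumulative: 117
Frame 10: STRIKE. Sum of all frame-10 rolls (10+2+0) = 12. Cumulative: 129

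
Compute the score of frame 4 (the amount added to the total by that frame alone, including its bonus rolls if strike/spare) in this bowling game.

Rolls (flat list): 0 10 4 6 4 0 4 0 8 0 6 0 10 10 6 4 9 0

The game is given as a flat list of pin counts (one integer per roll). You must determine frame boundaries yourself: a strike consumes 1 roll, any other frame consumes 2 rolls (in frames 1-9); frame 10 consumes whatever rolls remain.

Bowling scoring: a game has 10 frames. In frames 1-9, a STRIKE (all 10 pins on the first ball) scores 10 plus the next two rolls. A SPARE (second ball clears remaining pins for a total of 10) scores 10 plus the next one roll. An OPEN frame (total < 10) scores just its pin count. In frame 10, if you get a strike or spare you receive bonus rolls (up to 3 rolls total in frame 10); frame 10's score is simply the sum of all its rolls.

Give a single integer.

Frame 1: SPARE (0+10=10). 10 + next roll (4) = 14. Cumulative: 14
Frame 2: SPARE (4+6=10). 10 + next roll (4) = 14. Cumulative: 28
Frame 3: OPEN (4+0=4). Cumulative: 32
Frame 4: OPEN (4+0=4). Cumulative: 36
Frame 5: OPEN (8+0=8). Cumulative: 44
Frame 6: OPEN (6+0=6). Cumulative: 50

Answer: 4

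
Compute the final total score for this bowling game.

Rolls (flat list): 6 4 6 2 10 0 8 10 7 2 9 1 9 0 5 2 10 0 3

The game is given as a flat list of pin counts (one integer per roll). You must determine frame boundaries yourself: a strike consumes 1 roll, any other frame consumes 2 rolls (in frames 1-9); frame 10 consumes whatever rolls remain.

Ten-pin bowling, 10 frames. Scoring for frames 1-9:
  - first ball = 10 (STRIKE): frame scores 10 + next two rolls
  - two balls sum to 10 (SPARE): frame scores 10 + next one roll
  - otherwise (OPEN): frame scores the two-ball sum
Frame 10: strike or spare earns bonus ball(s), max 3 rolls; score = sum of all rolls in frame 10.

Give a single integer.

Answer: 126

Derivation:
Frame 1: SPARE (6+4=10). 10 + next roll (6) = 16. Cumulative: 16
Frame 2: OPEN (6+2=8). Cumulative: 24
Frame 3: STRIKE. 10 + next two rolls (0+8) = 18. Cumulative: 42
Frame 4: OPEN (0+8=8). Cumulative: 50
Frame 5: STRIKE. 10 + next two rolls (7+2) = 19. Cumulative: 69
Frame 6: OPEN (7+2=9). Cumulative: 78
Frame 7: SPARE (9+1=10). 10 + next roll (9) = 19. Cumulative: 97
Frame 8: OPEN (9+0=9). Cumulative: 106
Frame 9: OPEN (5+2=7). Cumulative: 113
Frame 10: STRIKE. Sum of all frame-10 rolls (10+0+3) = 13. Cumulative: 126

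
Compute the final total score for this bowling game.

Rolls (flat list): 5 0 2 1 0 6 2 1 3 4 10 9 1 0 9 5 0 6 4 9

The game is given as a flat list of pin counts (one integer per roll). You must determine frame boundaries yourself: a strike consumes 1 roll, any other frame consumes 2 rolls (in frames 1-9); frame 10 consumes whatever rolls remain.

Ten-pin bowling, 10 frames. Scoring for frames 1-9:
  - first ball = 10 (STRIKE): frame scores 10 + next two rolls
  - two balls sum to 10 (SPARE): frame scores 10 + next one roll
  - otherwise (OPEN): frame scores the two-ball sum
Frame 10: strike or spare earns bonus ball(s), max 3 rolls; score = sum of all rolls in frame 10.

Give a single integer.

Answer: 87

Derivation:
Frame 1: OPEN (5+0=5). Cumulative: 5
Frame 2: OPEN (2+1=3). Cumulative: 8
Frame 3: OPEN (0+6=6). Cumulative: 14
Frame 4: OPEN (2+1=3). Cumulative: 17
Frame 5: OPEN (3+4=7). Cumulative: 24
Frame 6: STRIKE. 10 + next two rolls (9+1) = 20. Cumulative: 44
Frame 7: SPARE (9+1=10). 10 + next roll (0) = 10. Cumulative: 54
Frame 8: OPEN (0+9=9). Cumulative: 63
Frame 9: OPEN (5+0=5). Cumulative: 68
Frame 10: SPARE. Sum of all frame-10 rolls (6+4+9) = 19. Cumulative: 87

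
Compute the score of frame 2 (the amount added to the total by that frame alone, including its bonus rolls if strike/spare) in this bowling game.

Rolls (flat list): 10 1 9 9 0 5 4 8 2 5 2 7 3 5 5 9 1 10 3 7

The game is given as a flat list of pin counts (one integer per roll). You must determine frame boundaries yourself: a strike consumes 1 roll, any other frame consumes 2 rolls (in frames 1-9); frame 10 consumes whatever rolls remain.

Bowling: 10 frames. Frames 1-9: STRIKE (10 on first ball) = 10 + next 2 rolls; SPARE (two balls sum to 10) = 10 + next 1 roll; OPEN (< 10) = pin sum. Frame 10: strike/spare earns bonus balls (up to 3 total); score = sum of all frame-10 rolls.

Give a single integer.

Frame 1: STRIKE. 10 + next two rolls (1+9) = 20. Cumulative: 20
Frame 2: SPARE (1+9=10). 10 + next roll (9) = 19. Cumulative: 39
Frame 3: OPEN (9+0=9). Cumulative: 48
Frame 4: OPEN (5+4=9). Cumulative: 57

Answer: 19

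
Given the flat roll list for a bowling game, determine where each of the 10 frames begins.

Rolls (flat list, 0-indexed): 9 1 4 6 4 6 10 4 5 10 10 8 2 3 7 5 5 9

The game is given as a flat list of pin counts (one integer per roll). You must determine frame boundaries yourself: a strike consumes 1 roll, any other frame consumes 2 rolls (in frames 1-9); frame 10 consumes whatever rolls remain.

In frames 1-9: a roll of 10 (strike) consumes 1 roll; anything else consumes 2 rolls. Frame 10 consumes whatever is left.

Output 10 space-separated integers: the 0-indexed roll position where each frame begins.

Answer: 0 2 4 6 7 9 10 11 13 15

Derivation:
Frame 1 starts at roll index 0: rolls=9,1 (sum=10), consumes 2 rolls
Frame 2 starts at roll index 2: rolls=4,6 (sum=10), consumes 2 rolls
Frame 3 starts at roll index 4: rolls=4,6 (sum=10), consumes 2 rolls
Frame 4 starts at roll index 6: roll=10 (strike), consumes 1 roll
Frame 5 starts at roll index 7: rolls=4,5 (sum=9), consumes 2 rolls
Frame 6 starts at roll index 9: roll=10 (strike), consumes 1 roll
Frame 7 starts at roll index 10: roll=10 (strike), consumes 1 roll
Frame 8 starts at roll index 11: rolls=8,2 (sum=10), consumes 2 rolls
Frame 9 starts at roll index 13: rolls=3,7 (sum=10), consumes 2 rolls
Frame 10 starts at roll index 15: 3 remaining rolls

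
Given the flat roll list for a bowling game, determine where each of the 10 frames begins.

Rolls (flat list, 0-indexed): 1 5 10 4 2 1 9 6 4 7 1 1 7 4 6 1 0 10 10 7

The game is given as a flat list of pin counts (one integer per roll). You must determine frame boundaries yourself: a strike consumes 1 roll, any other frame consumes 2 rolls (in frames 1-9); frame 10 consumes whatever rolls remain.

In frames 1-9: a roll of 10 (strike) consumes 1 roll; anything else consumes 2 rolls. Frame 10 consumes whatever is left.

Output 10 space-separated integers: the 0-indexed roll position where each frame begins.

Answer: 0 2 3 5 7 9 11 13 15 17

Derivation:
Frame 1 starts at roll index 0: rolls=1,5 (sum=6), consumes 2 rolls
Frame 2 starts at roll index 2: roll=10 (strike), consumes 1 roll
Frame 3 starts at roll index 3: rolls=4,2 (sum=6), consumes 2 rolls
Frame 4 starts at roll index 5: rolls=1,9 (sum=10), consumes 2 rolls
Frame 5 starts at roll index 7: rolls=6,4 (sum=10), consumes 2 rolls
Frame 6 starts at roll index 9: rolls=7,1 (sum=8), consumes 2 rolls
Frame 7 starts at roll index 11: rolls=1,7 (sum=8), consumes 2 rolls
Frame 8 starts at roll index 13: rolls=4,6 (sum=10), consumes 2 rolls
Frame 9 starts at roll index 15: rolls=1,0 (sum=1), consumes 2 rolls
Frame 10 starts at roll index 17: 3 remaining rolls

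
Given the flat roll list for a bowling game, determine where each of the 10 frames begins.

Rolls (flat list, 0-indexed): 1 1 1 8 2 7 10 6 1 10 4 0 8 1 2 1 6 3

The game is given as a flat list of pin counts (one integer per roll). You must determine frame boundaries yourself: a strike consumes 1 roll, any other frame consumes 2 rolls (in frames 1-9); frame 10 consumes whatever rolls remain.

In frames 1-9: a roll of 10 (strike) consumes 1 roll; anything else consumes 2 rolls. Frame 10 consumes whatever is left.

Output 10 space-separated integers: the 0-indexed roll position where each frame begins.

Answer: 0 2 4 6 7 9 10 12 14 16

Derivation:
Frame 1 starts at roll index 0: rolls=1,1 (sum=2), consumes 2 rolls
Frame 2 starts at roll index 2: rolls=1,8 (sum=9), consumes 2 rolls
Frame 3 starts at roll index 4: rolls=2,7 (sum=9), consumes 2 rolls
Frame 4 starts at roll index 6: roll=10 (strike), consumes 1 roll
Frame 5 starts at roll index 7: rolls=6,1 (sum=7), consumes 2 rolls
Frame 6 starts at roll index 9: roll=10 (strike), consumes 1 roll
Frame 7 starts at roll index 10: rolls=4,0 (sum=4), consumes 2 rolls
Frame 8 starts at roll index 12: rolls=8,1 (sum=9), consumes 2 rolls
Frame 9 starts at roll index 14: rolls=2,1 (sum=3), consumes 2 rolls
Frame 10 starts at roll index 16: 2 remaining rolls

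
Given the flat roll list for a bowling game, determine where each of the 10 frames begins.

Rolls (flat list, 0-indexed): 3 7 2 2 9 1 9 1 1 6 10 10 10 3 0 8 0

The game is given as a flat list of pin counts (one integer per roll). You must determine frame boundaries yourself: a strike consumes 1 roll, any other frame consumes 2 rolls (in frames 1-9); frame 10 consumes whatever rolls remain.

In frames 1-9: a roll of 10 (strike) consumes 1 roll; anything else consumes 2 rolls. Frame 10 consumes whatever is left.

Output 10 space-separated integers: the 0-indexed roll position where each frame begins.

Answer: 0 2 4 6 8 10 11 12 13 15

Derivation:
Frame 1 starts at roll index 0: rolls=3,7 (sum=10), consumes 2 rolls
Frame 2 starts at roll index 2: rolls=2,2 (sum=4), consumes 2 rolls
Frame 3 starts at roll index 4: rolls=9,1 (sum=10), consumes 2 rolls
Frame 4 starts at roll index 6: rolls=9,1 (sum=10), consumes 2 rolls
Frame 5 starts at roll index 8: rolls=1,6 (sum=7), consumes 2 rolls
Frame 6 starts at roll index 10: roll=10 (strike), consumes 1 roll
Frame 7 starts at roll index 11: roll=10 (strike), consumes 1 roll
Frame 8 starts at roll index 12: roll=10 (strike), consumes 1 roll
Frame 9 starts at roll index 13: rolls=3,0 (sum=3), consumes 2 rolls
Frame 10 starts at roll index 15: 2 remaining rolls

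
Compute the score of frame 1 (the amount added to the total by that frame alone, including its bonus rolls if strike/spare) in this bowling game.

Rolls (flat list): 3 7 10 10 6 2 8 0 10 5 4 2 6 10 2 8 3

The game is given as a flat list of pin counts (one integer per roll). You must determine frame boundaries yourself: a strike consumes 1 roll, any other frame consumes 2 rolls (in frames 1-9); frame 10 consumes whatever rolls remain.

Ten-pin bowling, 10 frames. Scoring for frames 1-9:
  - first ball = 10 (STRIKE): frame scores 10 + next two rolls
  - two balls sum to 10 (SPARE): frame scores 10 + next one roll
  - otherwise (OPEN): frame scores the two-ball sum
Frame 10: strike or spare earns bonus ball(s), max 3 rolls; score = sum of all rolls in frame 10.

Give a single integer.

Frame 1: SPARE (3+7=10). 10 + next roll (10) = 20. Cumulative: 20
Frame 2: STRIKE. 10 + next two rolls (10+6) = 26. Cumulative: 46
Frame 3: STRIKE. 10 + next two rolls (6+2) = 18. Cumulative: 64

Answer: 20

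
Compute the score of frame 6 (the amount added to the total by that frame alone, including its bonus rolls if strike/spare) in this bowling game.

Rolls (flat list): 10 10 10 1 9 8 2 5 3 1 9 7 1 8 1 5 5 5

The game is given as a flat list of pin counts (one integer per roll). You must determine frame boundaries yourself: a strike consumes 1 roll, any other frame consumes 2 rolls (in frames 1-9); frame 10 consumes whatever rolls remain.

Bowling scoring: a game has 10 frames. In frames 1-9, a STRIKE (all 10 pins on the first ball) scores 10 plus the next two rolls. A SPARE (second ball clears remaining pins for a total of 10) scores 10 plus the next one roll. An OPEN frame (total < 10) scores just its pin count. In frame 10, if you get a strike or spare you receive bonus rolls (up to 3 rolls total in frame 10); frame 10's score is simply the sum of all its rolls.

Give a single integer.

Frame 1: STRIKE. 10 + next two rolls (10+10) = 30. Cumulative: 30
Frame 2: STRIKE. 10 + next two rolls (10+1) = 21. Cumulative: 51
Frame 3: STRIKE. 10 + next two rolls (1+9) = 20. Cumulative: 71
Frame 4: SPARE (1+9=10). 10 + next roll (8) = 18. Cumulative: 89
Frame 5: SPARE (8+2=10). 10 + next roll (5) = 15. Cumulative: 104
Frame 6: OPEN (5+3=8). Cumulative: 112
Frame 7: SPARE (1+9=10). 10 + next roll (7) = 17. Cumulative: 129
Frame 8: OPEN (7+1=8). Cumulative: 137

Answer: 8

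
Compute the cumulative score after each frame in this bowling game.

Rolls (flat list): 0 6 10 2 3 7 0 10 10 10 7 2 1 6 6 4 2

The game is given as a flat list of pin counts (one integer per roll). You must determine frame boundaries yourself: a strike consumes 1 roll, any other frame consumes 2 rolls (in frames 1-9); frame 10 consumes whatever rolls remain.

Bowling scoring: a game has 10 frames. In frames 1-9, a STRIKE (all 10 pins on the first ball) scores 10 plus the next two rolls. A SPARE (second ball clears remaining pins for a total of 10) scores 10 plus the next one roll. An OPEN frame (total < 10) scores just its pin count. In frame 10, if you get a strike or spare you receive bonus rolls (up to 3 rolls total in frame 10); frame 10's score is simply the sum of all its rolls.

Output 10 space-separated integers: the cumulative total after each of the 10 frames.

Frame 1: OPEN (0+6=6). Cumulative: 6
Frame 2: STRIKE. 10 + next two rolls (2+3) = 15. Cumulative: 21
Frame 3: OPEN (2+3=5). Cumulative: 26
Frame 4: OPEN (7+0=7). Cumulative: 33
Frame 5: STRIKE. 10 + next two rolls (10+10) = 30. Cumulative: 63
Frame 6: STRIKE. 10 + next two rolls (10+7) = 27. Cumulative: 90
Frame 7: STRIKE. 10 + next two rolls (7+2) = 19. Cumulative: 109
Frame 8: OPEN (7+2=9). Cumulative: 118
Frame 9: OPEN (1+6=7). Cumulative: 125
Frame 10: SPARE. Sum of all frame-10 rolls (6+4+2) = 12. Cumulative: 137

Answer: 6 21 26 33 63 90 109 118 125 137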